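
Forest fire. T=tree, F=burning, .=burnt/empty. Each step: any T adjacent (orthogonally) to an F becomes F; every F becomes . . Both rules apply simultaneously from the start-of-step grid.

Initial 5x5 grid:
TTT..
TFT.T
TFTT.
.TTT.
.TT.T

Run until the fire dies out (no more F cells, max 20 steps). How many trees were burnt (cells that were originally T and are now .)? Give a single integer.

Answer: 13

Derivation:
Step 1: +6 fires, +2 burnt (F count now 6)
Step 2: +5 fires, +6 burnt (F count now 5)
Step 3: +2 fires, +5 burnt (F count now 2)
Step 4: +0 fires, +2 burnt (F count now 0)
Fire out after step 4
Initially T: 15, now '.': 23
Total burnt (originally-T cells now '.'): 13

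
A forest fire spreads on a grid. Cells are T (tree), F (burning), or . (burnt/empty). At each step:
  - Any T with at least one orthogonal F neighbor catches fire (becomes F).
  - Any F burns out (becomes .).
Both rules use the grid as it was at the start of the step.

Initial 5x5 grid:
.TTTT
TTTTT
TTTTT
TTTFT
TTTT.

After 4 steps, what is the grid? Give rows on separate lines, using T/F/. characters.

Step 1: 4 trees catch fire, 1 burn out
  .TTTT
  TTTTT
  TTTFT
  TTF.F
  TTTF.
Step 2: 5 trees catch fire, 4 burn out
  .TTTT
  TTTFT
  TTF.F
  TF...
  TTF..
Step 3: 6 trees catch fire, 5 burn out
  .TTFT
  TTF.F
  TF...
  F....
  TF...
Step 4: 5 trees catch fire, 6 burn out
  .TF.F
  TF...
  F....
  .....
  F....

.TF.F
TF...
F....
.....
F....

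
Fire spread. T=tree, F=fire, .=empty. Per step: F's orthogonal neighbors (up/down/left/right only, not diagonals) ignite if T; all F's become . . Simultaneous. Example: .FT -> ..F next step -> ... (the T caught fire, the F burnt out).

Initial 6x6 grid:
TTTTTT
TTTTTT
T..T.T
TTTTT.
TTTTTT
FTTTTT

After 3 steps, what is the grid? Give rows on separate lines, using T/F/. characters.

Step 1: 2 trees catch fire, 1 burn out
  TTTTTT
  TTTTTT
  T..T.T
  TTTTT.
  FTTTTT
  .FTTTT
Step 2: 3 trees catch fire, 2 burn out
  TTTTTT
  TTTTTT
  T..T.T
  FTTTT.
  .FTTTT
  ..FTTT
Step 3: 4 trees catch fire, 3 burn out
  TTTTTT
  TTTTTT
  F..T.T
  .FTTT.
  ..FTTT
  ...FTT

TTTTTT
TTTTTT
F..T.T
.FTTT.
..FTTT
...FTT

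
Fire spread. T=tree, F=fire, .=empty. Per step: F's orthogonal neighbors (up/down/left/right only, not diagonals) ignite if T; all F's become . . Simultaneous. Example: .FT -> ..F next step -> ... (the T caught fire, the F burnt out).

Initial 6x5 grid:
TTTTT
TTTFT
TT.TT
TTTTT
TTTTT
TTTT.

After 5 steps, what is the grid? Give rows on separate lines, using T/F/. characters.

Step 1: 4 trees catch fire, 1 burn out
  TTTFT
  TTF.F
  TT.FT
  TTTTT
  TTTTT
  TTTT.
Step 2: 5 trees catch fire, 4 burn out
  TTF.F
  TF...
  TT..F
  TTTFT
  TTTTT
  TTTT.
Step 3: 6 trees catch fire, 5 burn out
  TF...
  F....
  TF...
  TTF.F
  TTTFT
  TTTT.
Step 4: 6 trees catch fire, 6 burn out
  F....
  .....
  F....
  TF...
  TTF.F
  TTTF.
Step 5: 3 trees catch fire, 6 burn out
  .....
  .....
  .....
  F....
  TF...
  TTF..

.....
.....
.....
F....
TF...
TTF..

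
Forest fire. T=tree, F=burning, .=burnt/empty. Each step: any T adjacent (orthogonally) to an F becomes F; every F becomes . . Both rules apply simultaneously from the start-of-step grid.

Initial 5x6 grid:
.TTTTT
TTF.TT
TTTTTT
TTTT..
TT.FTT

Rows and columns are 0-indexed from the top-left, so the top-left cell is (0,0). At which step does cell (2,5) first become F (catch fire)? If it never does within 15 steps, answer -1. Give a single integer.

Step 1: cell (2,5)='T' (+5 fires, +2 burnt)
Step 2: cell (2,5)='T' (+7 fires, +5 burnt)
Step 3: cell (2,5)='T' (+4 fires, +7 burnt)
Step 4: cell (2,5)='F' (+5 fires, +4 burnt)
  -> target ignites at step 4
Step 5: cell (2,5)='.' (+2 fires, +5 burnt)
Step 6: cell (2,5)='.' (+0 fires, +2 burnt)
  fire out at step 6

4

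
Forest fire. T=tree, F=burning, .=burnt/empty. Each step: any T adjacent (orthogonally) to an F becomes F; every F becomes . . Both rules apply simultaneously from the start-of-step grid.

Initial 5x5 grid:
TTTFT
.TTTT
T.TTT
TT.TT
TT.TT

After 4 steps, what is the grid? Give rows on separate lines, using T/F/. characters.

Step 1: 3 trees catch fire, 1 burn out
  TTF.F
  .TTFT
  T.TTT
  TT.TT
  TT.TT
Step 2: 4 trees catch fire, 3 burn out
  TF...
  .TF.F
  T.TFT
  TT.TT
  TT.TT
Step 3: 5 trees catch fire, 4 burn out
  F....
  .F...
  T.F.F
  TT.FT
  TT.TT
Step 4: 2 trees catch fire, 5 burn out
  .....
  .....
  T....
  TT..F
  TT.FT

.....
.....
T....
TT..F
TT.FT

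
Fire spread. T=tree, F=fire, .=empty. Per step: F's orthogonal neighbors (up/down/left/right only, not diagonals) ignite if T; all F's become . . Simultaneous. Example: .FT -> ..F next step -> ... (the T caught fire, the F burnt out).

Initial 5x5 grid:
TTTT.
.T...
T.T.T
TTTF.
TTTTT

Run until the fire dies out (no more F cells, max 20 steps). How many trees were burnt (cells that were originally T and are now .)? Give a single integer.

Step 1: +2 fires, +1 burnt (F count now 2)
Step 2: +4 fires, +2 burnt (F count now 4)
Step 3: +2 fires, +4 burnt (F count now 2)
Step 4: +2 fires, +2 burnt (F count now 2)
Step 5: +0 fires, +2 burnt (F count now 0)
Fire out after step 5
Initially T: 16, now '.': 19
Total burnt (originally-T cells now '.'): 10

Answer: 10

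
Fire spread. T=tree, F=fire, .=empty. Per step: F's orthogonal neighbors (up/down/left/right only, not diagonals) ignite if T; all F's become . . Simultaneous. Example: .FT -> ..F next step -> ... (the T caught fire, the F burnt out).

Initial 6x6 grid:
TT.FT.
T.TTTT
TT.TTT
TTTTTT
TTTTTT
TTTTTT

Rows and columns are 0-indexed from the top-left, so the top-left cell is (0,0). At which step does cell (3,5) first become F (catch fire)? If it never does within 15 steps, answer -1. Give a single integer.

Step 1: cell (3,5)='T' (+2 fires, +1 burnt)
Step 2: cell (3,5)='T' (+3 fires, +2 burnt)
Step 3: cell (3,5)='T' (+3 fires, +3 burnt)
Step 4: cell (3,5)='T' (+4 fires, +3 burnt)
Step 5: cell (3,5)='F' (+5 fires, +4 burnt)
  -> target ignites at step 5
Step 6: cell (3,5)='.' (+6 fires, +5 burnt)
Step 7: cell (3,5)='.' (+4 fires, +6 burnt)
Step 8: cell (3,5)='.' (+2 fires, +4 burnt)
Step 9: cell (3,5)='.' (+1 fires, +2 burnt)
Step 10: cell (3,5)='.' (+1 fires, +1 burnt)
Step 11: cell (3,5)='.' (+0 fires, +1 burnt)
  fire out at step 11

5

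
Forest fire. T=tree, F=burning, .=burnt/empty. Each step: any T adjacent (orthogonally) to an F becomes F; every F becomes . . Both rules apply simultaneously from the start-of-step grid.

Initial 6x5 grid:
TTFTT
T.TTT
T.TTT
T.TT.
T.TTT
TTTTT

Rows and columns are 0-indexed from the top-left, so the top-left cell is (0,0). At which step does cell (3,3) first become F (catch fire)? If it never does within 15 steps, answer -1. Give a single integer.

Step 1: cell (3,3)='T' (+3 fires, +1 burnt)
Step 2: cell (3,3)='T' (+4 fires, +3 burnt)
Step 3: cell (3,3)='T' (+4 fires, +4 burnt)
Step 4: cell (3,3)='F' (+4 fires, +4 burnt)
  -> target ignites at step 4
Step 5: cell (3,3)='.' (+3 fires, +4 burnt)
Step 6: cell (3,3)='.' (+4 fires, +3 burnt)
Step 7: cell (3,3)='.' (+2 fires, +4 burnt)
Step 8: cell (3,3)='.' (+0 fires, +2 burnt)
  fire out at step 8

4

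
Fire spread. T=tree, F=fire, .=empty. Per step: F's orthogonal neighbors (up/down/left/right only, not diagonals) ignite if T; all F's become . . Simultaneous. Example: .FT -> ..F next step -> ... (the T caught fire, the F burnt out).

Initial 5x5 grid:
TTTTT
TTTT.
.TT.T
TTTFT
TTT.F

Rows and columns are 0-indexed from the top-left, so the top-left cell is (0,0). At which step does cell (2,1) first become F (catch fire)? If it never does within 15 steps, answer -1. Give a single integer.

Step 1: cell (2,1)='T' (+2 fires, +2 burnt)
Step 2: cell (2,1)='T' (+4 fires, +2 burnt)
Step 3: cell (2,1)='F' (+4 fires, +4 burnt)
  -> target ignites at step 3
Step 4: cell (2,1)='.' (+4 fires, +4 burnt)
Step 5: cell (2,1)='.' (+3 fires, +4 burnt)
Step 6: cell (2,1)='.' (+2 fires, +3 burnt)
Step 7: cell (2,1)='.' (+0 fires, +2 burnt)
  fire out at step 7

3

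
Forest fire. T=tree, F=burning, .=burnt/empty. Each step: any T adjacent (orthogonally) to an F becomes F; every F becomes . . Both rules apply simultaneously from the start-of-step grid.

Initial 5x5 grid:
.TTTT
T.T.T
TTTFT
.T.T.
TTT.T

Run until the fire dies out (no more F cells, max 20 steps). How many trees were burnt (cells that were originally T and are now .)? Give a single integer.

Step 1: +3 fires, +1 burnt (F count now 3)
Step 2: +3 fires, +3 burnt (F count now 3)
Step 3: +4 fires, +3 burnt (F count now 4)
Step 4: +4 fires, +4 burnt (F count now 4)
Step 5: +2 fires, +4 burnt (F count now 2)
Step 6: +0 fires, +2 burnt (F count now 0)
Fire out after step 6
Initially T: 17, now '.': 24
Total burnt (originally-T cells now '.'): 16

Answer: 16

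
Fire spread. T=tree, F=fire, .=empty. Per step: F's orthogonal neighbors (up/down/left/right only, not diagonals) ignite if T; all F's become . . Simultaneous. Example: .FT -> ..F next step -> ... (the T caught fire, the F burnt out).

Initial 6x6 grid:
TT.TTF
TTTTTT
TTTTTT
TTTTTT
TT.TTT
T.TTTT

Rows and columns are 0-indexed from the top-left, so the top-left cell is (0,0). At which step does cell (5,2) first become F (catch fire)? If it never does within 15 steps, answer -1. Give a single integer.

Step 1: cell (5,2)='T' (+2 fires, +1 burnt)
Step 2: cell (5,2)='T' (+3 fires, +2 burnt)
Step 3: cell (5,2)='T' (+3 fires, +3 burnt)
Step 4: cell (5,2)='T' (+4 fires, +3 burnt)
Step 5: cell (5,2)='T' (+5 fires, +4 burnt)
Step 6: cell (5,2)='T' (+6 fires, +5 burnt)
Step 7: cell (5,2)='T' (+4 fires, +6 burnt)
Step 8: cell (5,2)='F' (+3 fires, +4 burnt)
  -> target ignites at step 8
Step 9: cell (5,2)='.' (+1 fires, +3 burnt)
Step 10: cell (5,2)='.' (+1 fires, +1 burnt)
Step 11: cell (5,2)='.' (+0 fires, +1 burnt)
  fire out at step 11

8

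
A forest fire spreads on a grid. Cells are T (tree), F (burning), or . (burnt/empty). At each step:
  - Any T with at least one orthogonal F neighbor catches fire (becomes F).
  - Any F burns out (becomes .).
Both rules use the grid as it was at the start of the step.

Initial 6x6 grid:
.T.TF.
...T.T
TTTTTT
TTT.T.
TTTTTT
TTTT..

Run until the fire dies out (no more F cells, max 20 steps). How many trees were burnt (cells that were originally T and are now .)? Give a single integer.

Step 1: +1 fires, +1 burnt (F count now 1)
Step 2: +1 fires, +1 burnt (F count now 1)
Step 3: +1 fires, +1 burnt (F count now 1)
Step 4: +2 fires, +1 burnt (F count now 2)
Step 5: +4 fires, +2 burnt (F count now 4)
Step 6: +5 fires, +4 burnt (F count now 5)
Step 7: +5 fires, +5 burnt (F count now 5)
Step 8: +3 fires, +5 burnt (F count now 3)
Step 9: +1 fires, +3 burnt (F count now 1)
Step 10: +0 fires, +1 burnt (F count now 0)
Fire out after step 10
Initially T: 24, now '.': 35
Total burnt (originally-T cells now '.'): 23

Answer: 23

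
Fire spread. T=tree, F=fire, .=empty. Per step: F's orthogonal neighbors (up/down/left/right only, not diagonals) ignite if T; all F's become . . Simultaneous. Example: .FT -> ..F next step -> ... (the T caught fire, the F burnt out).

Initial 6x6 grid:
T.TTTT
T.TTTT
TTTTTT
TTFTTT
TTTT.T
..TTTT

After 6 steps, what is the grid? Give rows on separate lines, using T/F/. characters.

Step 1: 4 trees catch fire, 1 burn out
  T.TTTT
  T.TTTT
  TTFTTT
  TF.FTT
  TTFT.T
  ..TTTT
Step 2: 8 trees catch fire, 4 burn out
  T.TTTT
  T.FTTT
  TF.FTT
  F...FT
  TF.F.T
  ..FTTT
Step 3: 7 trees catch fire, 8 burn out
  T.FTTT
  T..FTT
  F...FT
  .....F
  F....T
  ...FTT
Step 4: 6 trees catch fire, 7 burn out
  T..FTT
  F...FT
  .....F
  ......
  .....F
  ....FT
Step 5: 4 trees catch fire, 6 burn out
  F...FT
  .....F
  ......
  ......
  ......
  .....F
Step 6: 1 trees catch fire, 4 burn out
  .....F
  ......
  ......
  ......
  ......
  ......

.....F
......
......
......
......
......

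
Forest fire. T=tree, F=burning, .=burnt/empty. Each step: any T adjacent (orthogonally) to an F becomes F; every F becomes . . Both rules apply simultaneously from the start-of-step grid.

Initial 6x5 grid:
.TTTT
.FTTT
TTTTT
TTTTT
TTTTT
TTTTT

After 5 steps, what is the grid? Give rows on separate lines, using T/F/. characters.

Step 1: 3 trees catch fire, 1 burn out
  .FTTT
  ..FTT
  TFTTT
  TTTTT
  TTTTT
  TTTTT
Step 2: 5 trees catch fire, 3 burn out
  ..FTT
  ...FT
  F.FTT
  TFTTT
  TTTTT
  TTTTT
Step 3: 6 trees catch fire, 5 burn out
  ...FT
  ....F
  ...FT
  F.FTT
  TFTTT
  TTTTT
Step 4: 6 trees catch fire, 6 burn out
  ....F
  .....
  ....F
  ...FT
  F.FTT
  TFTTT
Step 5: 4 trees catch fire, 6 burn out
  .....
  .....
  .....
  ....F
  ...FT
  F.FTT

.....
.....
.....
....F
...FT
F.FTT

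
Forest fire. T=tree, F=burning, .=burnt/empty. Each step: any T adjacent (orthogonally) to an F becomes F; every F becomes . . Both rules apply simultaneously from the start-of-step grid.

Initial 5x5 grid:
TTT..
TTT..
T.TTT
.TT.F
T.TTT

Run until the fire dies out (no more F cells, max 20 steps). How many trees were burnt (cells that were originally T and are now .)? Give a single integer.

Step 1: +2 fires, +1 burnt (F count now 2)
Step 2: +2 fires, +2 burnt (F count now 2)
Step 3: +2 fires, +2 burnt (F count now 2)
Step 4: +2 fires, +2 burnt (F count now 2)
Step 5: +3 fires, +2 burnt (F count now 3)
Step 6: +2 fires, +3 burnt (F count now 2)
Step 7: +2 fires, +2 burnt (F count now 2)
Step 8: +0 fires, +2 burnt (F count now 0)
Fire out after step 8
Initially T: 16, now '.': 24
Total burnt (originally-T cells now '.'): 15

Answer: 15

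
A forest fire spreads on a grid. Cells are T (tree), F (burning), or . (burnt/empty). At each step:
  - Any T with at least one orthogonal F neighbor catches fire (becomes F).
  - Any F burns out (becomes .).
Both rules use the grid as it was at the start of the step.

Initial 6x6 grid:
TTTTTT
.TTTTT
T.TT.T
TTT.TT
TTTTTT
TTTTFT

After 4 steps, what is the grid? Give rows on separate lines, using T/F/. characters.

Step 1: 3 trees catch fire, 1 burn out
  TTTTTT
  .TTTTT
  T.TT.T
  TTT.TT
  TTTTFT
  TTTF.F
Step 2: 4 trees catch fire, 3 burn out
  TTTTTT
  .TTTTT
  T.TT.T
  TTT.FT
  TTTF.F
  TTF...
Step 3: 3 trees catch fire, 4 burn out
  TTTTTT
  .TTTTT
  T.TT.T
  TTT..F
  TTF...
  TF....
Step 4: 4 trees catch fire, 3 burn out
  TTTTTT
  .TTTTT
  T.TT.F
  TTF...
  TF....
  F.....

TTTTTT
.TTTTT
T.TT.F
TTF...
TF....
F.....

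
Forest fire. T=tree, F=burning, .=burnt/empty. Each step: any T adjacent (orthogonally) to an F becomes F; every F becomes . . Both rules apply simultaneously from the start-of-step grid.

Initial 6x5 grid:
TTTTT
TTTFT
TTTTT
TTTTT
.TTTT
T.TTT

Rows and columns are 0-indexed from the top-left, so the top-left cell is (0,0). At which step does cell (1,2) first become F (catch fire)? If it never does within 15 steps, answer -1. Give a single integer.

Step 1: cell (1,2)='F' (+4 fires, +1 burnt)
  -> target ignites at step 1
Step 2: cell (1,2)='.' (+6 fires, +4 burnt)
Step 3: cell (1,2)='.' (+6 fires, +6 burnt)
Step 4: cell (1,2)='.' (+6 fires, +6 burnt)
Step 5: cell (1,2)='.' (+4 fires, +6 burnt)
Step 6: cell (1,2)='.' (+0 fires, +4 burnt)
  fire out at step 6

1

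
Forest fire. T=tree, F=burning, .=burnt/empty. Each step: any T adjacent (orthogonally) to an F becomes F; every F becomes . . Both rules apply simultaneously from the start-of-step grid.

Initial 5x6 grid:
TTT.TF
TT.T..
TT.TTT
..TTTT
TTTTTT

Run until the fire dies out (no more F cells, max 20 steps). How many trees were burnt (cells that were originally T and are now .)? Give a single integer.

Step 1: +1 fires, +1 burnt (F count now 1)
Step 2: +0 fires, +1 burnt (F count now 0)
Fire out after step 2
Initially T: 22, now '.': 9
Total burnt (originally-T cells now '.'): 1

Answer: 1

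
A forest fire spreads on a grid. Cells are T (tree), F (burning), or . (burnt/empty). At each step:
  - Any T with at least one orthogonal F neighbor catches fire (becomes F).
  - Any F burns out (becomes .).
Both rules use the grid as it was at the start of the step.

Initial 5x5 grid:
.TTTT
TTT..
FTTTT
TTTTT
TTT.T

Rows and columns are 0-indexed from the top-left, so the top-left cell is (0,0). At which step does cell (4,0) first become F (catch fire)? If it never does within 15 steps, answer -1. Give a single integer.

Step 1: cell (4,0)='T' (+3 fires, +1 burnt)
Step 2: cell (4,0)='F' (+4 fires, +3 burnt)
  -> target ignites at step 2
Step 3: cell (4,0)='.' (+5 fires, +4 burnt)
Step 4: cell (4,0)='.' (+4 fires, +5 burnt)
Step 5: cell (4,0)='.' (+2 fires, +4 burnt)
Step 6: cell (4,0)='.' (+2 fires, +2 burnt)
Step 7: cell (4,0)='.' (+0 fires, +2 burnt)
  fire out at step 7

2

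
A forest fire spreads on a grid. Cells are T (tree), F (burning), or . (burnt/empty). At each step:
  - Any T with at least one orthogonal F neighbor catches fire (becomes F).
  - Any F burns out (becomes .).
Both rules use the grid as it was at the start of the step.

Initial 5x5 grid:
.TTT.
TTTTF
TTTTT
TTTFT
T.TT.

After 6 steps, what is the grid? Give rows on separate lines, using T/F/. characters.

Step 1: 6 trees catch fire, 2 burn out
  .TTT.
  TTTF.
  TTTFF
  TTF.F
  T.TF.
Step 2: 5 trees catch fire, 6 burn out
  .TTF.
  TTF..
  TTF..
  TF...
  T.F..
Step 3: 4 trees catch fire, 5 burn out
  .TF..
  TF...
  TF...
  F....
  T....
Step 4: 4 trees catch fire, 4 burn out
  .F...
  F....
  F....
  .....
  F....
Step 5: 0 trees catch fire, 4 burn out
  .....
  .....
  .....
  .....
  .....
Step 6: 0 trees catch fire, 0 burn out
  .....
  .....
  .....
  .....
  .....

.....
.....
.....
.....
.....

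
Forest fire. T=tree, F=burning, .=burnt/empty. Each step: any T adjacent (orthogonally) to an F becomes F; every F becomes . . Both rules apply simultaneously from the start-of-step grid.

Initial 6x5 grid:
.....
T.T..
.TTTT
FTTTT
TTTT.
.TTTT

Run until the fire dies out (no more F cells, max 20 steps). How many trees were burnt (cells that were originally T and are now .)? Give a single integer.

Answer: 17

Derivation:
Step 1: +2 fires, +1 burnt (F count now 2)
Step 2: +3 fires, +2 burnt (F count now 3)
Step 3: +4 fires, +3 burnt (F count now 4)
Step 4: +5 fires, +4 burnt (F count now 5)
Step 5: +2 fires, +5 burnt (F count now 2)
Step 6: +1 fires, +2 burnt (F count now 1)
Step 7: +0 fires, +1 burnt (F count now 0)
Fire out after step 7
Initially T: 18, now '.': 29
Total burnt (originally-T cells now '.'): 17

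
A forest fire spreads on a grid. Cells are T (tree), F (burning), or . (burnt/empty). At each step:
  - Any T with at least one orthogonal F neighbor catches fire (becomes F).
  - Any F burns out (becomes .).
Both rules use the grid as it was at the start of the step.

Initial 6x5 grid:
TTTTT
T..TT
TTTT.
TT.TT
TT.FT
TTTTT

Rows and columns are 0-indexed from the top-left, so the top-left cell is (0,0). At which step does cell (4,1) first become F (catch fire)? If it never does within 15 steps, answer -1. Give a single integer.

Step 1: cell (4,1)='T' (+3 fires, +1 burnt)
Step 2: cell (4,1)='T' (+4 fires, +3 burnt)
Step 3: cell (4,1)='T' (+3 fires, +4 burnt)
Step 4: cell (4,1)='F' (+5 fires, +3 burnt)
  -> target ignites at step 4
Step 5: cell (4,1)='.' (+5 fires, +5 burnt)
Step 6: cell (4,1)='.' (+3 fires, +5 burnt)
Step 7: cell (4,1)='.' (+1 fires, +3 burnt)
Step 8: cell (4,1)='.' (+0 fires, +1 burnt)
  fire out at step 8

4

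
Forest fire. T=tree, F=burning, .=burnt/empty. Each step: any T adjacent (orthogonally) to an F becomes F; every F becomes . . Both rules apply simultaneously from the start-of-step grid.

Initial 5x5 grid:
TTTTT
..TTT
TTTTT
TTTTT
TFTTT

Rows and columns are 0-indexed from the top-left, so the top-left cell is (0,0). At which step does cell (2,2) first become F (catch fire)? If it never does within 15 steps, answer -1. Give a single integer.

Step 1: cell (2,2)='T' (+3 fires, +1 burnt)
Step 2: cell (2,2)='T' (+4 fires, +3 burnt)
Step 3: cell (2,2)='F' (+4 fires, +4 burnt)
  -> target ignites at step 3
Step 4: cell (2,2)='.' (+3 fires, +4 burnt)
Step 5: cell (2,2)='.' (+3 fires, +3 burnt)
Step 6: cell (2,2)='.' (+3 fires, +3 burnt)
Step 7: cell (2,2)='.' (+2 fires, +3 burnt)
Step 8: cell (2,2)='.' (+0 fires, +2 burnt)
  fire out at step 8

3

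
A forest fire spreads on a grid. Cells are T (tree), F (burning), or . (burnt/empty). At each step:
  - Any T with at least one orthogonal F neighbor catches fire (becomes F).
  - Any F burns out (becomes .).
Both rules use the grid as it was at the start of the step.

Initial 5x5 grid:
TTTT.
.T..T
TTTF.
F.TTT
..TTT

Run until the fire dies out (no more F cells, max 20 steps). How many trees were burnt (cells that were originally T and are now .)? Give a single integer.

Answer: 14

Derivation:
Step 1: +3 fires, +2 burnt (F count now 3)
Step 2: +4 fires, +3 burnt (F count now 4)
Step 3: +3 fires, +4 burnt (F count now 3)
Step 4: +1 fires, +3 burnt (F count now 1)
Step 5: +2 fires, +1 burnt (F count now 2)
Step 6: +1 fires, +2 burnt (F count now 1)
Step 7: +0 fires, +1 burnt (F count now 0)
Fire out after step 7
Initially T: 15, now '.': 24
Total burnt (originally-T cells now '.'): 14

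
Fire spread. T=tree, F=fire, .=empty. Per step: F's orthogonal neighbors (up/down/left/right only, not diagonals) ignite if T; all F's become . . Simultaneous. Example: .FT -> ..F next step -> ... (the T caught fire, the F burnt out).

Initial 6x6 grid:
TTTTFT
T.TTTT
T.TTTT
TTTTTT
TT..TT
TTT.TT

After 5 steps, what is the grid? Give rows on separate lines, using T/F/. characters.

Step 1: 3 trees catch fire, 1 burn out
  TTTF.F
  T.TTFT
  T.TTTT
  TTTTTT
  TT..TT
  TTT.TT
Step 2: 4 trees catch fire, 3 burn out
  TTF...
  T.TF.F
  T.TTFT
  TTTTTT
  TT..TT
  TTT.TT
Step 3: 5 trees catch fire, 4 burn out
  TF....
  T.F...
  T.TF.F
  TTTTFT
  TT..TT
  TTT.TT
Step 4: 5 trees catch fire, 5 burn out
  F.....
  T.....
  T.F...
  TTTF.F
  TT..FT
  TTT.TT
Step 5: 4 trees catch fire, 5 burn out
  ......
  F.....
  T.....
  TTF...
  TT...F
  TTT.FT

......
F.....
T.....
TTF...
TT...F
TTT.FT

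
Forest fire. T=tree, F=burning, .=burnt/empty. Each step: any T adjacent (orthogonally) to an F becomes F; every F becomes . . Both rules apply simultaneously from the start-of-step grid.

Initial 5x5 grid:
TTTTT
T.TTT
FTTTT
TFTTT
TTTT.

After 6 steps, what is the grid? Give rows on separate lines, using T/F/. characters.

Step 1: 5 trees catch fire, 2 burn out
  TTTTT
  F.TTT
  .FTTT
  F.FTT
  TFTT.
Step 2: 5 trees catch fire, 5 burn out
  FTTTT
  ..TTT
  ..FTT
  ...FT
  F.FT.
Step 3: 5 trees catch fire, 5 burn out
  .FTTT
  ..FTT
  ...FT
  ....F
  ...F.
Step 4: 3 trees catch fire, 5 burn out
  ..FTT
  ...FT
  ....F
  .....
  .....
Step 5: 2 trees catch fire, 3 burn out
  ...FT
  ....F
  .....
  .....
  .....
Step 6: 1 trees catch fire, 2 burn out
  ....F
  .....
  .....
  .....
  .....

....F
.....
.....
.....
.....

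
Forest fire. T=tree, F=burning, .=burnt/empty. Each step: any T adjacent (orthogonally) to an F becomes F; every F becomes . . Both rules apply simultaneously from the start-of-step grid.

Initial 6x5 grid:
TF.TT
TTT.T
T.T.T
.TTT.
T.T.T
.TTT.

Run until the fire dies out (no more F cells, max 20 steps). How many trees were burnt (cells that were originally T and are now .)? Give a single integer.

Answer: 13

Derivation:
Step 1: +2 fires, +1 burnt (F count now 2)
Step 2: +2 fires, +2 burnt (F count now 2)
Step 3: +2 fires, +2 burnt (F count now 2)
Step 4: +1 fires, +2 burnt (F count now 1)
Step 5: +3 fires, +1 burnt (F count now 3)
Step 6: +1 fires, +3 burnt (F count now 1)
Step 7: +2 fires, +1 burnt (F count now 2)
Step 8: +0 fires, +2 burnt (F count now 0)
Fire out after step 8
Initially T: 19, now '.': 24
Total burnt (originally-T cells now '.'): 13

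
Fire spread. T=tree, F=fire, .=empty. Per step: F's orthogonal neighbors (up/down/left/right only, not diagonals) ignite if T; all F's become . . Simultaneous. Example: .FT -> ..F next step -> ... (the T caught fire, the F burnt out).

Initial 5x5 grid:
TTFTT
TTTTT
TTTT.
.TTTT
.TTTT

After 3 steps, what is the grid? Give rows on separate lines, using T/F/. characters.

Step 1: 3 trees catch fire, 1 burn out
  TF.FT
  TTFTT
  TTTT.
  .TTTT
  .TTTT
Step 2: 5 trees catch fire, 3 burn out
  F...F
  TF.FT
  TTFT.
  .TTTT
  .TTTT
Step 3: 5 trees catch fire, 5 burn out
  .....
  F...F
  TF.F.
  .TFTT
  .TTTT

.....
F...F
TF.F.
.TFTT
.TTTT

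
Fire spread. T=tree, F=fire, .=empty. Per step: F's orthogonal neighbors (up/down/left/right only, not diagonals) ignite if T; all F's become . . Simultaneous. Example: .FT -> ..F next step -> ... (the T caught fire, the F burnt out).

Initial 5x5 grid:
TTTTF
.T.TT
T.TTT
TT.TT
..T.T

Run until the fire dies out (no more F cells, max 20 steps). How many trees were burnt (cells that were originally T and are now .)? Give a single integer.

Step 1: +2 fires, +1 burnt (F count now 2)
Step 2: +3 fires, +2 burnt (F count now 3)
Step 3: +3 fires, +3 burnt (F count now 3)
Step 4: +5 fires, +3 burnt (F count now 5)
Step 5: +0 fires, +5 burnt (F count now 0)
Fire out after step 5
Initially T: 17, now '.': 21
Total burnt (originally-T cells now '.'): 13

Answer: 13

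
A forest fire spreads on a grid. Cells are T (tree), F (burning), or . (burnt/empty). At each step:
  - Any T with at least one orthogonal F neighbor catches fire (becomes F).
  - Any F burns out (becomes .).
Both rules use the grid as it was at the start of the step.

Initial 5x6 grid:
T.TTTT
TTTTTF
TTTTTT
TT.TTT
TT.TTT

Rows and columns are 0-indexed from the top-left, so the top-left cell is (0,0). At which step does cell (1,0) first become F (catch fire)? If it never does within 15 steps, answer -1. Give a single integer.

Step 1: cell (1,0)='T' (+3 fires, +1 burnt)
Step 2: cell (1,0)='T' (+4 fires, +3 burnt)
Step 3: cell (1,0)='T' (+5 fires, +4 burnt)
Step 4: cell (1,0)='T' (+5 fires, +5 burnt)
Step 5: cell (1,0)='F' (+3 fires, +5 burnt)
  -> target ignites at step 5
Step 6: cell (1,0)='.' (+3 fires, +3 burnt)
Step 7: cell (1,0)='.' (+2 fires, +3 burnt)
Step 8: cell (1,0)='.' (+1 fires, +2 burnt)
Step 9: cell (1,0)='.' (+0 fires, +1 burnt)
  fire out at step 9

5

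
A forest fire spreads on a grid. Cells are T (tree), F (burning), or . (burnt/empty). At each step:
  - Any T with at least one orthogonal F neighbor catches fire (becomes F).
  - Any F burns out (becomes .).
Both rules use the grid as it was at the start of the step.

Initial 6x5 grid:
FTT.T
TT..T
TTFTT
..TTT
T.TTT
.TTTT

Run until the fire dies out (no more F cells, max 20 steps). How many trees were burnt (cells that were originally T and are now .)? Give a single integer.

Answer: 20

Derivation:
Step 1: +5 fires, +2 burnt (F count now 5)
Step 2: +6 fires, +5 burnt (F count now 6)
Step 3: +4 fires, +6 burnt (F count now 4)
Step 4: +4 fires, +4 burnt (F count now 4)
Step 5: +1 fires, +4 burnt (F count now 1)
Step 6: +0 fires, +1 burnt (F count now 0)
Fire out after step 6
Initially T: 21, now '.': 29
Total burnt (originally-T cells now '.'): 20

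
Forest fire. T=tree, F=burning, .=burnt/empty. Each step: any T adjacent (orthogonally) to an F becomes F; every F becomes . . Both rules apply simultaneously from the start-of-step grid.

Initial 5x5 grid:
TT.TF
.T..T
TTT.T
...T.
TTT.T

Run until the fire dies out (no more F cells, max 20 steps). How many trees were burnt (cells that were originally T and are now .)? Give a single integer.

Step 1: +2 fires, +1 burnt (F count now 2)
Step 2: +1 fires, +2 burnt (F count now 1)
Step 3: +0 fires, +1 burnt (F count now 0)
Fire out after step 3
Initially T: 14, now '.': 14
Total burnt (originally-T cells now '.'): 3

Answer: 3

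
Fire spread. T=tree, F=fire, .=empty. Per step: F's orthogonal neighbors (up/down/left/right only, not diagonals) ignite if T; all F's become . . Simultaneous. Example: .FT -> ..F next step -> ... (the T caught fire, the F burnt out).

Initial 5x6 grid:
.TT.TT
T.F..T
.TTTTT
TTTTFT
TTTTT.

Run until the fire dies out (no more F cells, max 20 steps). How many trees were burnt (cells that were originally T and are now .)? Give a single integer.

Answer: 20

Derivation:
Step 1: +6 fires, +2 burnt (F count now 6)
Step 2: +6 fires, +6 burnt (F count now 6)
Step 3: +3 fires, +6 burnt (F count now 3)
Step 4: +3 fires, +3 burnt (F count now 3)
Step 5: +2 fires, +3 burnt (F count now 2)
Step 6: +0 fires, +2 burnt (F count now 0)
Fire out after step 6
Initially T: 21, now '.': 29
Total burnt (originally-T cells now '.'): 20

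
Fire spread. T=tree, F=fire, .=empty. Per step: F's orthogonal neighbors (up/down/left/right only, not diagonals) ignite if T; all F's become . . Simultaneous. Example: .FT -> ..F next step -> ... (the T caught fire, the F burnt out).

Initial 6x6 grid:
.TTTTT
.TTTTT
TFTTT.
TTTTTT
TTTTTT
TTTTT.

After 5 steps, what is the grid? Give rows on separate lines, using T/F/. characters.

Step 1: 4 trees catch fire, 1 burn out
  .TTTTT
  .FTTTT
  F.FTT.
  TFTTTT
  TTTTTT
  TTTTT.
Step 2: 6 trees catch fire, 4 burn out
  .FTTTT
  ..FTTT
  ...FT.
  F.FTTT
  TFTTTT
  TTTTT.
Step 3: 7 trees catch fire, 6 burn out
  ..FTTT
  ...FTT
  ....F.
  ...FTT
  F.FTTT
  TFTTT.
Step 4: 6 trees catch fire, 7 burn out
  ...FTT
  ....FT
  ......
  ....FT
  ...FTT
  F.FTT.
Step 5: 5 trees catch fire, 6 burn out
  ....FT
  .....F
  ......
  .....F
  ....FT
  ...FT.

....FT
.....F
......
.....F
....FT
...FT.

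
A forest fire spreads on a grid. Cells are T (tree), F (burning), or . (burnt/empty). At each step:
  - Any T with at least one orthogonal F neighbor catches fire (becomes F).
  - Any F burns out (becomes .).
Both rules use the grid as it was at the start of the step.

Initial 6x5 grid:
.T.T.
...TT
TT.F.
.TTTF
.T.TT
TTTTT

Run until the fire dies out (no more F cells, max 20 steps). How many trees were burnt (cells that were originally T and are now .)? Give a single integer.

Answer: 16

Derivation:
Step 1: +3 fires, +2 burnt (F count now 3)
Step 2: +5 fires, +3 burnt (F count now 5)
Step 3: +2 fires, +5 burnt (F count now 2)
Step 4: +3 fires, +2 burnt (F count now 3)
Step 5: +2 fires, +3 burnt (F count now 2)
Step 6: +1 fires, +2 burnt (F count now 1)
Step 7: +0 fires, +1 burnt (F count now 0)
Fire out after step 7
Initially T: 17, now '.': 29
Total burnt (originally-T cells now '.'): 16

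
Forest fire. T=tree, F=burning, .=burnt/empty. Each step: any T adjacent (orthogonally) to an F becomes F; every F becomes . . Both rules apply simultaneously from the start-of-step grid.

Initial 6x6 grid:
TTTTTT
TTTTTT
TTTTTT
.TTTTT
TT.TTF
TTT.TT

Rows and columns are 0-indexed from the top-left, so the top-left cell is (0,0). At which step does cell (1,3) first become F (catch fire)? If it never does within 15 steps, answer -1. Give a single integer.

Step 1: cell (1,3)='T' (+3 fires, +1 burnt)
Step 2: cell (1,3)='T' (+4 fires, +3 burnt)
Step 3: cell (1,3)='T' (+3 fires, +4 burnt)
Step 4: cell (1,3)='T' (+4 fires, +3 burnt)
Step 5: cell (1,3)='F' (+4 fires, +4 burnt)
  -> target ignites at step 5
Step 6: cell (1,3)='.' (+4 fires, +4 burnt)
Step 7: cell (1,3)='.' (+5 fires, +4 burnt)
Step 8: cell (1,3)='.' (+4 fires, +5 burnt)
Step 9: cell (1,3)='.' (+1 fires, +4 burnt)
Step 10: cell (1,3)='.' (+0 fires, +1 burnt)
  fire out at step 10

5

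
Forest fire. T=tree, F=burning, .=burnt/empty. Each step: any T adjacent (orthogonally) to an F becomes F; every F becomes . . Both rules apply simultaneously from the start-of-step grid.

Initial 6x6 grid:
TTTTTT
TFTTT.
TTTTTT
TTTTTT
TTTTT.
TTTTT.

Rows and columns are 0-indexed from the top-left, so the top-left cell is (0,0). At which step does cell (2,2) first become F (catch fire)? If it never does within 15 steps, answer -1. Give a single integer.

Step 1: cell (2,2)='T' (+4 fires, +1 burnt)
Step 2: cell (2,2)='F' (+6 fires, +4 burnt)
  -> target ignites at step 2
Step 3: cell (2,2)='.' (+6 fires, +6 burnt)
Step 4: cell (2,2)='.' (+6 fires, +6 burnt)
Step 5: cell (2,2)='.' (+6 fires, +6 burnt)
Step 6: cell (2,2)='.' (+3 fires, +6 burnt)
Step 7: cell (2,2)='.' (+1 fires, +3 burnt)
Step 8: cell (2,2)='.' (+0 fires, +1 burnt)
  fire out at step 8

2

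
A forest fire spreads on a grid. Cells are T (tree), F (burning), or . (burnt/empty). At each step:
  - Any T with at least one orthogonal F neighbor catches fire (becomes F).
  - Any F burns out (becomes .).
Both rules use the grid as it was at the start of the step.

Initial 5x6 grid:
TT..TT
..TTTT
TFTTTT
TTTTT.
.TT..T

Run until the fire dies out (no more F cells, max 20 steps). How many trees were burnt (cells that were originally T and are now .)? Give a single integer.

Step 1: +3 fires, +1 burnt (F count now 3)
Step 2: +5 fires, +3 burnt (F count now 5)
Step 3: +4 fires, +5 burnt (F count now 4)
Step 4: +3 fires, +4 burnt (F count now 3)
Step 5: +2 fires, +3 burnt (F count now 2)
Step 6: +1 fires, +2 burnt (F count now 1)
Step 7: +0 fires, +1 burnt (F count now 0)
Fire out after step 7
Initially T: 21, now '.': 27
Total burnt (originally-T cells now '.'): 18

Answer: 18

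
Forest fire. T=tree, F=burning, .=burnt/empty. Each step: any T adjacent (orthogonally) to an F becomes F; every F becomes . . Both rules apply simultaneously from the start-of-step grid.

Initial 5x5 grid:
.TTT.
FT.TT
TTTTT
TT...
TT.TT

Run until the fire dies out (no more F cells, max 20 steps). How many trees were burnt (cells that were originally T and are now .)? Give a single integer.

Step 1: +2 fires, +1 burnt (F count now 2)
Step 2: +3 fires, +2 burnt (F count now 3)
Step 3: +4 fires, +3 burnt (F count now 4)
Step 4: +3 fires, +4 burnt (F count now 3)
Step 5: +2 fires, +3 burnt (F count now 2)
Step 6: +1 fires, +2 burnt (F count now 1)
Step 7: +0 fires, +1 burnt (F count now 0)
Fire out after step 7
Initially T: 17, now '.': 23
Total burnt (originally-T cells now '.'): 15

Answer: 15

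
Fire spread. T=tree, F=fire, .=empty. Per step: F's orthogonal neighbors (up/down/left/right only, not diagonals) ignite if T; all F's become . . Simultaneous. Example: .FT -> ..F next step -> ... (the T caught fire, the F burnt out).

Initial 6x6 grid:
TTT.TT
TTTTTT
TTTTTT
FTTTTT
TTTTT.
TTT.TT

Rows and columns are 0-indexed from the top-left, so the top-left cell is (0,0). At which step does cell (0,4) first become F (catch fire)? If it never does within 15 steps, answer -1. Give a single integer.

Step 1: cell (0,4)='T' (+3 fires, +1 burnt)
Step 2: cell (0,4)='T' (+5 fires, +3 burnt)
Step 3: cell (0,4)='T' (+6 fires, +5 burnt)
Step 4: cell (0,4)='T' (+6 fires, +6 burnt)
Step 5: cell (0,4)='T' (+5 fires, +6 burnt)
Step 6: cell (0,4)='T' (+3 fires, +5 burnt)
Step 7: cell (0,4)='F' (+3 fires, +3 burnt)
  -> target ignites at step 7
Step 8: cell (0,4)='.' (+1 fires, +3 burnt)
Step 9: cell (0,4)='.' (+0 fires, +1 burnt)
  fire out at step 9

7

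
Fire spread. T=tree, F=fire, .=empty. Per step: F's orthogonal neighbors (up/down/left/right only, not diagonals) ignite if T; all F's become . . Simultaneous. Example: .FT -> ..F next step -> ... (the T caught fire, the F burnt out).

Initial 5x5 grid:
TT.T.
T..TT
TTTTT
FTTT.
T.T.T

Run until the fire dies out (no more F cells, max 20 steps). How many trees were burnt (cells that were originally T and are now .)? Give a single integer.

Answer: 16

Derivation:
Step 1: +3 fires, +1 burnt (F count now 3)
Step 2: +3 fires, +3 burnt (F count now 3)
Step 3: +4 fires, +3 burnt (F count now 4)
Step 4: +2 fires, +4 burnt (F count now 2)
Step 5: +2 fires, +2 burnt (F count now 2)
Step 6: +2 fires, +2 burnt (F count now 2)
Step 7: +0 fires, +2 burnt (F count now 0)
Fire out after step 7
Initially T: 17, now '.': 24
Total burnt (originally-T cells now '.'): 16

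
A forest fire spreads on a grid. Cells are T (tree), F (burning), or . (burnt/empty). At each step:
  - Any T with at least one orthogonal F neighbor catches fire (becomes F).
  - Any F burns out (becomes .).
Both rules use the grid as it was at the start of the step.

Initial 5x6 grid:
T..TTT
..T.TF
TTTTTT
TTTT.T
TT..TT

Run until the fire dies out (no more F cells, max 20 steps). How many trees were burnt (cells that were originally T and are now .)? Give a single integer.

Answer: 20

Derivation:
Step 1: +3 fires, +1 burnt (F count now 3)
Step 2: +3 fires, +3 burnt (F count now 3)
Step 3: +3 fires, +3 burnt (F count now 3)
Step 4: +3 fires, +3 burnt (F count now 3)
Step 5: +3 fires, +3 burnt (F count now 3)
Step 6: +2 fires, +3 burnt (F count now 2)
Step 7: +2 fires, +2 burnt (F count now 2)
Step 8: +1 fires, +2 burnt (F count now 1)
Step 9: +0 fires, +1 burnt (F count now 0)
Fire out after step 9
Initially T: 21, now '.': 29
Total burnt (originally-T cells now '.'): 20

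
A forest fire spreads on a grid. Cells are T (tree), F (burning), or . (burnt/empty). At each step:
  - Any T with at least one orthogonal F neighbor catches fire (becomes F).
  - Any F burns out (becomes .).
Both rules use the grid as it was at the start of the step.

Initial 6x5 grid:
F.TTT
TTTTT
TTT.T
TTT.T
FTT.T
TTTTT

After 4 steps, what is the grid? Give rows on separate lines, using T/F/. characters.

Step 1: 4 trees catch fire, 2 burn out
  ..TTT
  FTTTT
  TTT.T
  FTT.T
  .FT.T
  FTTTT
Step 2: 5 trees catch fire, 4 burn out
  ..TTT
  .FTTT
  FTT.T
  .FT.T
  ..F.T
  .FTTT
Step 3: 4 trees catch fire, 5 burn out
  ..TTT
  ..FTT
  .FT.T
  ..F.T
  ....T
  ..FTT
Step 4: 4 trees catch fire, 4 burn out
  ..FTT
  ...FT
  ..F.T
  ....T
  ....T
  ...FT

..FTT
...FT
..F.T
....T
....T
...FT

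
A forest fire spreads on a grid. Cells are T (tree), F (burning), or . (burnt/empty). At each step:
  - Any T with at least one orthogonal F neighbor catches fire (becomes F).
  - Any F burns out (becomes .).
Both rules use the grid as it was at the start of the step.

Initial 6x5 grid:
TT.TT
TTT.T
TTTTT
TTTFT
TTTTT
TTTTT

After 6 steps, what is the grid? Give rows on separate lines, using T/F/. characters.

Step 1: 4 trees catch fire, 1 burn out
  TT.TT
  TTT.T
  TTTFT
  TTF.F
  TTTFT
  TTTTT
Step 2: 6 trees catch fire, 4 burn out
  TT.TT
  TTT.T
  TTF.F
  TF...
  TTF.F
  TTTFT
Step 3: 7 trees catch fire, 6 burn out
  TT.TT
  TTF.F
  TF...
  F....
  TF...
  TTF.F
Step 4: 5 trees catch fire, 7 burn out
  TT.TF
  TF...
  F....
  .....
  F....
  TF...
Step 5: 4 trees catch fire, 5 burn out
  TF.F.
  F....
  .....
  .....
  .....
  F....
Step 6: 1 trees catch fire, 4 burn out
  F....
  .....
  .....
  .....
  .....
  .....

F....
.....
.....
.....
.....
.....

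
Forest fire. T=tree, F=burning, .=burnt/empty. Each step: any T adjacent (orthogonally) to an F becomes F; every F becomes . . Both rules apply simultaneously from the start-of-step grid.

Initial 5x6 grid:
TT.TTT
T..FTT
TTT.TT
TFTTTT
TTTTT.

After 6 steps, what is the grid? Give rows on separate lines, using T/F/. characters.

Step 1: 6 trees catch fire, 2 burn out
  TT.FTT
  T...FT
  TFT.TT
  F.FTTT
  TFTTT.
Step 2: 8 trees catch fire, 6 burn out
  TT..FT
  T....F
  F.F.FT
  ...FTT
  F.FTT.
Step 3: 5 trees catch fire, 8 burn out
  TT...F
  F.....
  .....F
  ....FT
  ...FT.
Step 4: 3 trees catch fire, 5 burn out
  FT....
  ......
  ......
  .....F
  ....F.
Step 5: 1 trees catch fire, 3 burn out
  .F....
  ......
  ......
  ......
  ......
Step 6: 0 trees catch fire, 1 burn out
  ......
  ......
  ......
  ......
  ......

......
......
......
......
......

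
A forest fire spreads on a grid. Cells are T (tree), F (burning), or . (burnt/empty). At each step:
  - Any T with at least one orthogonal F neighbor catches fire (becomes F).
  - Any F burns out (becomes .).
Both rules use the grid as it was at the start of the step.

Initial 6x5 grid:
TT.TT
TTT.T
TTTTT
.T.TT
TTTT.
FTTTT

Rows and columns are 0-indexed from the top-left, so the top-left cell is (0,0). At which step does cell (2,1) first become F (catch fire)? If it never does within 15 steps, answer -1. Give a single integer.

Step 1: cell (2,1)='T' (+2 fires, +1 burnt)
Step 2: cell (2,1)='T' (+2 fires, +2 burnt)
Step 3: cell (2,1)='T' (+3 fires, +2 burnt)
Step 4: cell (2,1)='F' (+3 fires, +3 burnt)
  -> target ignites at step 4
Step 5: cell (2,1)='.' (+4 fires, +3 burnt)
Step 6: cell (2,1)='.' (+5 fires, +4 burnt)
Step 7: cell (2,1)='.' (+2 fires, +5 burnt)
Step 8: cell (2,1)='.' (+1 fires, +2 burnt)
Step 9: cell (2,1)='.' (+1 fires, +1 burnt)
Step 10: cell (2,1)='.' (+1 fires, +1 burnt)
Step 11: cell (2,1)='.' (+0 fires, +1 burnt)
  fire out at step 11

4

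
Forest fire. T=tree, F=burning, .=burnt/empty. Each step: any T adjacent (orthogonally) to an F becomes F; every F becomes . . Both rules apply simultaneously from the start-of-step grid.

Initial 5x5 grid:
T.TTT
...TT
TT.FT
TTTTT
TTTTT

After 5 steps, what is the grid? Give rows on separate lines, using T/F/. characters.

Step 1: 3 trees catch fire, 1 burn out
  T.TTT
  ...FT
  TT..F
  TTTFT
  TTTTT
Step 2: 5 trees catch fire, 3 burn out
  T.TFT
  ....F
  TT...
  TTF.F
  TTTFT
Step 3: 5 trees catch fire, 5 burn out
  T.F.F
  .....
  TT...
  TF...
  TTF.F
Step 4: 3 trees catch fire, 5 burn out
  T....
  .....
  TF...
  F....
  TF...
Step 5: 2 trees catch fire, 3 burn out
  T....
  .....
  F....
  .....
  F....

T....
.....
F....
.....
F....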